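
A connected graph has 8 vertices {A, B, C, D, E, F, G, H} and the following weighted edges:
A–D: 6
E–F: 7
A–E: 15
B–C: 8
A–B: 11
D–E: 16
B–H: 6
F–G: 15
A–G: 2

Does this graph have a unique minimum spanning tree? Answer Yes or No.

No

Kruskal: consider edges lightest-first.
A–G (2): add — endpoints in different components.
A–D (6): add — endpoints in different components.
B–H (6): add — endpoints in different components.
E–F (7): add — endpoints in different components.
B–C (8): add — endpoints in different components.
A–B (11): add — endpoints in different components.
A–E (15): add — endpoints in different components.
Non-tree edge F–G has weight 15, equal to the heaviest edge on its tree cycle — swapping gives another MST of the same weight. Not unique.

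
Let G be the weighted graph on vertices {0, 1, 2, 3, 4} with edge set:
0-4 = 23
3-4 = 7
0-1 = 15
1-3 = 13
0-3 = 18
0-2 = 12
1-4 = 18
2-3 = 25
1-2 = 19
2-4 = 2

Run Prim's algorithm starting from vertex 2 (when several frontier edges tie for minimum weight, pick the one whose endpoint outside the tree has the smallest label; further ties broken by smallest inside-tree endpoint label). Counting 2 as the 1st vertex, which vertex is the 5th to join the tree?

1

Prim, starting at 2.
Step 1: frontier [2-4 2, 0-2 12, 1-2 19, 2-3 25] → take 2-4 (2); add 4.
Step 2: frontier [0-2 12, 1-2 19, 2-3 25, 3-4 7, 1-4 18, 0-4 23] → take 3-4 (7); add 3.
Step 3: frontier [0-2 12, 1-2 19, 1-3 13, 0-3 18, 1-4 18, 0-4 23] → take 0-2 (12); add 0.
Step 4: frontier [0-1 15, 1-2 19, 1-3 13, 1-4 18] → take 1-3 (13); add 1.
Vertex order: 2, 4, 3, 0, 1. The 5th vertex is 1.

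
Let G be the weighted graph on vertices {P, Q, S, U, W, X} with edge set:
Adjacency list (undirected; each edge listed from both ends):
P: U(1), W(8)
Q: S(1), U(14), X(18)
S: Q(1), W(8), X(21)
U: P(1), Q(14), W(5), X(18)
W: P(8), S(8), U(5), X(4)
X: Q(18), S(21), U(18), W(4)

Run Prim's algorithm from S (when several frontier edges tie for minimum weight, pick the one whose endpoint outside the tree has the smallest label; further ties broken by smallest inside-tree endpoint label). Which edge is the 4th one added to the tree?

Prim's algorithm from S:
Step 1: frontier [Q—S 1, S—W 8, S—X 21] → take Q—S (1); add Q.
Step 2: frontier [Q—U 14, Q—X 18, S—W 8, S—X 21] → take S—W (8); add W.
Step 3: frontier [Q—U 14, Q—X 18, S—X 21, W—X 4, U—W 5, P—W 8] → take W—X (4); add X.
Step 4: frontier [Q—U 14, U—W 5, P—W 8, U—X 18] → take U—W (5); add U.
Step 5: frontier [P—U 1, P—W 8] → take P—U (1); add P.
The 4th edge added is U—W.

U-W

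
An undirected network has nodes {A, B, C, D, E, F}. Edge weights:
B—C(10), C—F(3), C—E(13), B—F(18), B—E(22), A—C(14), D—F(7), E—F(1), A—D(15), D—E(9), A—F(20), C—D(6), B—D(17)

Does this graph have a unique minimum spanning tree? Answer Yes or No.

Sort edges by weight, then run Kruskal:
E—F (1): add. Components now {A} {B} {C} {D} {E,F}
C—F (3): add. Components now {A} {B} {C,E,F} {D}
C—D (6): add. Components now {A} {B} {C,D,E,F}
D—F (7): skip — D and F already connected.
D—E (9): skip — D and E already connected.
B—C (10): add. Components now {A} {B,C,D,E,F}
C—E (13): skip — C and E already connected.
A—C (14): add. Components now {A,B,C,D,E,F}
Every non-tree edge has weight strictly greater than the heaviest edge on the tree path between its endpoints, so the MST is unique.

Yes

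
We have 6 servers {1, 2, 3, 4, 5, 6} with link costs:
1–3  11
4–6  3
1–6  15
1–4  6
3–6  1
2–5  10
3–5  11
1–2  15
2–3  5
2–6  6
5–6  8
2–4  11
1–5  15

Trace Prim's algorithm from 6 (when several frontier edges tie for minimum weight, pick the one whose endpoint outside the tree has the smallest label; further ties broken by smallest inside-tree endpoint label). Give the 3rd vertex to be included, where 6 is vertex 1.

4

Prim's algorithm from 6:
Step 1: frontier [3–6 1, 4–6 3, 2–6 6, 5–6 8, 1–6 15] → take 3–6 (1); add 3.
Step 2: frontier [2–3 5, 1–3 11, 3–5 11, 4–6 3, 2–6 6, 5–6 8, 1–6 15] → take 4–6 (3); add 4.
Step 3: frontier [2–3 5, 1–3 11, 3–5 11, 1–4 6, 2–4 11, 2–6 6, 5–6 8, 1–6 15] → take 2–3 (5); add 2.
Step 4: frontier [2–5 10, 1–2 15, 1–3 11, 3–5 11, 1–4 6, 5–6 8, 1–6 15] → take 1–4 (6); add 1.
Step 5: frontier [1–5 15, 2–5 10, 3–5 11, 5–6 8] → take 5–6 (8); add 5.
Vertex order: 6, 3, 4, 2, 1, 5. The 3rd vertex is 4.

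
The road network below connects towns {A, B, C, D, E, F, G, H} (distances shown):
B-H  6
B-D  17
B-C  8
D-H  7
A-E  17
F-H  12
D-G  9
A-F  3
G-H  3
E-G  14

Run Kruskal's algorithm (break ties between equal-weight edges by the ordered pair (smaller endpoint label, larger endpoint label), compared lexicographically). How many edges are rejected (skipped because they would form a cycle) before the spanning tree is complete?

1

Kruskal's algorithm — process edges by increasing weight (ties by edge label):
A-F (3): add — endpoints in different components.
G-H (3): add — endpoints in different components.
B-H (6): add — endpoints in different components.
D-H (7): add — endpoints in different components.
B-C (8): add — endpoints in different components.
D-G (9): skip — D and G already connected.
F-H (12): add — endpoints in different components.
E-G (14): add — endpoints in different components.
Edges rejected before the tree was complete: 1.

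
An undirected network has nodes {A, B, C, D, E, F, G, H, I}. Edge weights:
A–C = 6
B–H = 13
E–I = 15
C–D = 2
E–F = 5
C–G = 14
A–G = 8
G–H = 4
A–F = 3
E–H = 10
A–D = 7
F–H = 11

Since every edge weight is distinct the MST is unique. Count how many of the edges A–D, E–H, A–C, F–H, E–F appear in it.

Sort edges by weight, then run Kruskal:
C–D (2): add — endpoints in different components.
A–F (3): add — endpoints in different components.
G–H (4): add — endpoints in different components.
E–F (5): add — endpoints in different components.
A–C (6): add — endpoints in different components.
A–D (7): skip — A and D already connected.
A–G (8): add — endpoints in different components.
E–H (10): skip — E and H already connected.
F–H (11): skip — F and H already connected.
B–H (13): add — endpoints in different components.
C–G (14): skip — C and G already connected.
E–I (15): add — endpoints in different components.
MST edge set: {C–D, A–F, G–H, E–F, A–C, A–G, B–H, E–I}.
Of the listed edges, {A–C, E–F} are in the MST → 2.

2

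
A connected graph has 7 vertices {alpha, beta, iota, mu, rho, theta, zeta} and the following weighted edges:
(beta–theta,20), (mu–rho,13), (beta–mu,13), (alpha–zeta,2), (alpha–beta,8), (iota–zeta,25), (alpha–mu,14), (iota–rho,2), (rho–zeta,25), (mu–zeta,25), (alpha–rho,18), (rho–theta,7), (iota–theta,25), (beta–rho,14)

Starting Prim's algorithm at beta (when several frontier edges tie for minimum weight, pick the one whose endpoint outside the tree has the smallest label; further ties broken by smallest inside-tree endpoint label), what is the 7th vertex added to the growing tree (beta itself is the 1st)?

Prim's algorithm from beta:
Step 1: frontier [alpha–beta 8, beta–mu 13, beta–rho 14, beta–theta 20] → take alpha–beta (8); add alpha.
Step 2: frontier [alpha–zeta 2, alpha–mu 14, alpha–rho 18, beta–mu 13, beta–rho 14, beta–theta 20] → take alpha–zeta (2); add zeta.
Step 3: frontier [alpha–mu 14, alpha–rho 18, beta–mu 13, beta–rho 14, beta–theta 20, iota–zeta 25, mu–zeta 25, rho–zeta 25] → take beta–mu (13); add mu.
Step 4: frontier [alpha–rho 18, beta–rho 14, beta–theta 20, mu–rho 13, iota–zeta 25, rho–zeta 25] → take mu–rho (13); add rho.
Step 5: frontier [beta–theta 20, iota–rho 2, rho–theta 7, iota–zeta 25] → take iota–rho (2); add iota.
Step 6: frontier [beta–theta 20, iota–theta 25, rho–theta 7] → take rho–theta (7); add theta.
Vertex order: beta, alpha, zeta, mu, rho, iota, theta. The 7th vertex is theta.

theta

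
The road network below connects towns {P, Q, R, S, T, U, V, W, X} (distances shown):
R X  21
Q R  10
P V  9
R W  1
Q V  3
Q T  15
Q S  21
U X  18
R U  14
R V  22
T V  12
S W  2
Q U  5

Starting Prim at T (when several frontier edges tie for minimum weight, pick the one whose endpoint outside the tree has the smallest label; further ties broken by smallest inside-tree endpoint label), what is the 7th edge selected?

Prim, starting at T.
Step 1: cheapest edge leaving the tree is T V (12); add V.
Step 2: cheapest edge leaving the tree is Q V (3); add Q.
Step 3: cheapest edge leaving the tree is Q U (5); add U.
Step 4: cheapest edge leaving the tree is P V (9); add P.
Step 5: cheapest edge leaving the tree is Q R (10); add R.
Step 6: cheapest edge leaving the tree is R W (1); add W.
Step 7: cheapest edge leaving the tree is S W (2); add S.
Step 8: cheapest edge leaving the tree is U X (18); add X.
The 7th edge added is S W.

S-W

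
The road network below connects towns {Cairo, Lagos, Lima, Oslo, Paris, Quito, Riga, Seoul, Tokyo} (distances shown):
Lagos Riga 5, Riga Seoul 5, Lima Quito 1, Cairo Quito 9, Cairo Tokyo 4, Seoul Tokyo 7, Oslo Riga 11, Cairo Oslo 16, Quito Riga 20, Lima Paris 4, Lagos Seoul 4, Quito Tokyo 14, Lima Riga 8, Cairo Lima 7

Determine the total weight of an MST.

43

Grow the tree from Paris using Prim:
Step 1: cheapest edge leaving the tree is Lima Paris (4); add Lima.
Step 2: cheapest edge leaving the tree is Lima Quito (1); add Quito.
Step 3: cheapest edge leaving the tree is Cairo Lima (7); add Cairo.
Step 4: cheapest edge leaving the tree is Cairo Tokyo (4); add Tokyo.
Step 5: cheapest edge leaving the tree is Seoul Tokyo (7); add Seoul.
Step 6: cheapest edge leaving the tree is Lagos Seoul (4); add Lagos.
Step 7: cheapest edge leaving the tree is Lagos Riga (5); add Riga.
Step 8: cheapest edge leaving the tree is Oslo Riga (11); add Oslo.
MST edges: Lima Paris, Lima Quito, Cairo Lima, Cairo Tokyo, Seoul Tokyo, Lagos Seoul, Lagos Riga, Oslo Riga; total weight 4+1+7+4+7+4+5+11 = 43.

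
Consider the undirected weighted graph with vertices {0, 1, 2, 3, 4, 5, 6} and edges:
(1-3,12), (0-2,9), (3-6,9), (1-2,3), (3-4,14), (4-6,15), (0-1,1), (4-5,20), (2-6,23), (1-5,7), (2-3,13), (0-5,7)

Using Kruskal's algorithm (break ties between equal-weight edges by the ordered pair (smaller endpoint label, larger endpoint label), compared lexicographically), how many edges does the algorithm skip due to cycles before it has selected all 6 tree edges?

Sort edges by weight, then run Kruskal:
0-1 (1): add. Components now {0,1} {2} {3} {4} {5} {6}
1-2 (3): add. Components now {0,1,2} {3} {4} {5} {6}
0-5 (7): add. Components now {0,1,2,5} {3} {4} {6}
1-5 (7): skip — 1 and 5 already connected.
0-2 (9): skip — 0 and 2 already connected.
3-6 (9): add. Components now {0,1,2,5} {3,6} {4}
1-3 (12): add. Components now {0,1,2,3,5,6} {4}
2-3 (13): skip — 2 and 3 already connected.
3-4 (14): add. Components now {0,1,2,3,4,5,6}
Edges rejected before the tree was complete: 3.

3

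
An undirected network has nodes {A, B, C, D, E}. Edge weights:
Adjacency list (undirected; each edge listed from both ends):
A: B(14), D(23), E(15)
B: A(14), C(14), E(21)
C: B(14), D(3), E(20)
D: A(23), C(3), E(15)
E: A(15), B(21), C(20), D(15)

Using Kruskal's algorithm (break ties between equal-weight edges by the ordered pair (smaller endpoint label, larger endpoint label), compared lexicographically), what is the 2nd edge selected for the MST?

A-B

Sort edges by weight, then run Kruskal:
C—D (3): add. Components now {A} {B} {C,D} {E}
A—B (14): add. Components now {A,B} {C,D} {E}
B—C (14): add. Components now {A,B,C,D} {E}
A—E (15): add. Components now {A,B,C,D,E}
The 2nd edge added is A—B.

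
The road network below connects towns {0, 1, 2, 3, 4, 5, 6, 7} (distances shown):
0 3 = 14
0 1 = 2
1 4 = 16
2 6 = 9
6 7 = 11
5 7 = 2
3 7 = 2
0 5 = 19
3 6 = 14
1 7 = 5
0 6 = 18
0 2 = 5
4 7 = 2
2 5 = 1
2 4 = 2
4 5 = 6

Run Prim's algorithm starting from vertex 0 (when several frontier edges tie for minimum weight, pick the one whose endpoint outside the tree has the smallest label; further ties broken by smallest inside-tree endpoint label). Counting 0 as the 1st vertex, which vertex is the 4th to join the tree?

5

Grow the tree from 0 using Prim:
Step 1: cheapest edge leaving the tree is 0 1 (2); add 1.
Step 2: cheapest edge leaving the tree is 0 2 (5); add 2.
Step 3: cheapest edge leaving the tree is 2 5 (1); add 5.
Step 4: cheapest edge leaving the tree is 2 4 (2); add 4.
Step 5: cheapest edge leaving the tree is 4 7 (2); add 7.
Step 6: cheapest edge leaving the tree is 3 7 (2); add 3.
Step 7: cheapest edge leaving the tree is 2 6 (9); add 6.
Vertex order: 0, 1, 2, 5, 4, 7, 3, 6. The 4th vertex is 5.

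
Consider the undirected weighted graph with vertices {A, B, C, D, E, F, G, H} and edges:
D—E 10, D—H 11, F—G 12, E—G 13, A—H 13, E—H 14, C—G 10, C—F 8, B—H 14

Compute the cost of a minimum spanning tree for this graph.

79

Grow the tree from A using Prim:
Step 1: cheapest edge leaving the tree is A—H (13); add H.
Step 2: cheapest edge leaving the tree is D—H (11); add D.
Step 3: cheapest edge leaving the tree is D—E (10); add E.
Step 4: cheapest edge leaving the tree is E—G (13); add G.
Step 5: cheapest edge leaving the tree is C—G (10); add C.
Step 6: cheapest edge leaving the tree is C—F (8); add F.
Step 7: cheapest edge leaving the tree is B—H (14); add B.
MST edges: A—H, D—H, D—E, E—G, C—G, C—F, B—H; total weight 13+11+10+13+10+8+14 = 79.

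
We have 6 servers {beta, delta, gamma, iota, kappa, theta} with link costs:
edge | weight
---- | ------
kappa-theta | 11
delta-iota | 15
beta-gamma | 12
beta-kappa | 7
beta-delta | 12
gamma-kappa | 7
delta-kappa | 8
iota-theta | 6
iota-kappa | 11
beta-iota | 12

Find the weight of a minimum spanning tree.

Grow the tree from theta using Prim:
Step 1: frontier [iota-theta 6, kappa-theta 11] → take iota-theta (6); add iota.
Step 2: frontier [iota-kappa 11, beta-iota 12, delta-iota 15, kappa-theta 11] → take iota-kappa (11); add kappa.
Step 3: frontier [beta-iota 12, delta-iota 15, beta-kappa 7, gamma-kappa 7, delta-kappa 8] → take beta-kappa (7); add beta.
Step 4: frontier [beta-delta 12, beta-gamma 12, delta-iota 15, gamma-kappa 7, delta-kappa 8] → take gamma-kappa (7); add gamma.
Step 5: frontier [beta-delta 12, delta-iota 15, delta-kappa 8] → take delta-kappa (8); add delta.
MST edges: iota-theta, iota-kappa, beta-kappa, gamma-kappa, delta-kappa; total weight 6+11+7+7+8 = 39.

39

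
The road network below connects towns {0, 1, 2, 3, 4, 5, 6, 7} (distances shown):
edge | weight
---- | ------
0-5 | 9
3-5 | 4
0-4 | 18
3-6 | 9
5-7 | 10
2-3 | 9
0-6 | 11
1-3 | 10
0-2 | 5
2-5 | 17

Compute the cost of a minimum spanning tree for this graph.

Sort edges by weight, then run Kruskal:
3-5 (4): add — endpoints in different components.
0-2 (5): add — endpoints in different components.
0-5 (9): add — endpoints in different components.
2-3 (9): skip — 2 and 3 already connected.
3-6 (9): add — endpoints in different components.
1-3 (10): add — endpoints in different components.
5-7 (10): add — endpoints in different components.
0-6 (11): skip — 0 and 6 already connected.
2-5 (17): skip — 2 and 5 already connected.
0-4 (18): add — endpoints in different components.
MST edges: 3-5, 0-2, 0-5, 3-6, 1-3, 5-7, 0-4; total weight 4+5+9+9+10+10+18 = 65.

65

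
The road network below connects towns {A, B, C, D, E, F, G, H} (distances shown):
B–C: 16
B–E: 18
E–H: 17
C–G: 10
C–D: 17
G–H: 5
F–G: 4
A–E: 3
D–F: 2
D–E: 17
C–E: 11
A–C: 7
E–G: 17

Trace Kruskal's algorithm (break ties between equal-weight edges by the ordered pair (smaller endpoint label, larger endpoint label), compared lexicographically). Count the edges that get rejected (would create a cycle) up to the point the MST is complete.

1

Sort edges by weight, then run Kruskal:
D–F (2): add — endpoints in different components.
A–E (3): add — endpoints in different components.
F–G (4): add — endpoints in different components.
G–H (5): add — endpoints in different components.
A–C (7): add — endpoints in different components.
C–G (10): add — endpoints in different components.
C–E (11): skip — C and E already connected.
B–C (16): add — endpoints in different components.
Edges rejected before the tree was complete: 1.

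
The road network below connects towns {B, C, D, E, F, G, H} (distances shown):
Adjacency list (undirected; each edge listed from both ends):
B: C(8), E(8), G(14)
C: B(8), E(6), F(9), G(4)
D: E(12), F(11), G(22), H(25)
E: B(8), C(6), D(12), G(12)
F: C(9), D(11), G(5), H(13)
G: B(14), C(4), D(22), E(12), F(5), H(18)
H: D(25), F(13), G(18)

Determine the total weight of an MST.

47

Kruskal: consider edges lightest-first.
C–G (4): add. Components now {B} {C,G} {D} {E} {F} {H}
F–G (5): add. Components now {B} {C,F,G} {D} {E} {H}
C–E (6): add. Components now {B} {C,E,F,G} {D} {H}
B–C (8): add. Components now {B,C,E,F,G} {D} {H}
B–E (8): skip — B and E already connected.
C–F (9): skip — C and F already connected.
D–F (11): add. Components now {B,C,D,E,F,G} {H}
D–E (12): skip — D and E already connected.
E–G (12): skip — E and G already connected.
F–H (13): add. Components now {B,C,D,E,F,G,H}
MST edges: C–G, F–G, C–E, B–C, D–F, F–H; total weight 4+5+6+8+11+13 = 47.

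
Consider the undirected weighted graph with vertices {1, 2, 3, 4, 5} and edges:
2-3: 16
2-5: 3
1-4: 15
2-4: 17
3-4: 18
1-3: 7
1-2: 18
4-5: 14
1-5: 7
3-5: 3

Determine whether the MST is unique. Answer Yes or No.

No

Sort edges by weight, then run Kruskal:
2-5 (3): add. Components now {1} {2,5} {3} {4}
3-5 (3): add. Components now {1} {2,3,5} {4}
1-3 (7): add. Components now {1,2,3,5} {4}
1-5 (7): skip — 1 and 5 already connected.
4-5 (14): add. Components now {1,2,3,4,5}
Non-tree edge 1-5 has weight 7, equal to the heaviest edge on its tree cycle — swapping gives another MST of the same weight. Not unique.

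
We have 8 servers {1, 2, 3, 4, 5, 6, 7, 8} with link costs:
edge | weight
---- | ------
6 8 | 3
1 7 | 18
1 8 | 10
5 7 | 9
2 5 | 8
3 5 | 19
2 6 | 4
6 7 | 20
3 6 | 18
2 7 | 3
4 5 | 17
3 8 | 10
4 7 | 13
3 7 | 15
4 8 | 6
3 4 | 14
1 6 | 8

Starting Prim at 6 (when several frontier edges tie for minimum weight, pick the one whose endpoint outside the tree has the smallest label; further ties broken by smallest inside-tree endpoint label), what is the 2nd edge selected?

2-6

Grow the tree from 6 using Prim:
Step 1: cheapest edge leaving the tree is 6 8 (3); add 8.
Step 2: cheapest edge leaving the tree is 2 6 (4); add 2.
Step 3: cheapest edge leaving the tree is 2 7 (3); add 7.
Step 4: cheapest edge leaving the tree is 4 8 (6); add 4.
Step 5: cheapest edge leaving the tree is 1 6 (8); add 1.
Step 6: cheapest edge leaving the tree is 2 5 (8); add 5.
Step 7: cheapest edge leaving the tree is 3 8 (10); add 3.
The 2nd edge added is 2 6.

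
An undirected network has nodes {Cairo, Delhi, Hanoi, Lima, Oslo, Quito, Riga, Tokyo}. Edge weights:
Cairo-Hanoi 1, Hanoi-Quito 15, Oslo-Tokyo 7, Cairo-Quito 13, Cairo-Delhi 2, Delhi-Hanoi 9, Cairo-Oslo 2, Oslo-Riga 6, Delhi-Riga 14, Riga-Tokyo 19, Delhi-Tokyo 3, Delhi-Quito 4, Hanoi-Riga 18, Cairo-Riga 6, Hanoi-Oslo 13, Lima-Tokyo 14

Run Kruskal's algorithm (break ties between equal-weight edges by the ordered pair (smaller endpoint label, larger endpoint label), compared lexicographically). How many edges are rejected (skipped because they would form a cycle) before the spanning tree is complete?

Kruskal's algorithm — process edges by increasing weight (ties by edge label):
Cairo-Hanoi (1): add — endpoints in different components.
Cairo-Delhi (2): add — endpoints in different components.
Cairo-Oslo (2): add — endpoints in different components.
Delhi-Tokyo (3): add — endpoints in different components.
Delhi-Quito (4): add — endpoints in different components.
Cairo-Riga (6): add — endpoints in different components.
Oslo-Riga (6): skip — Oslo and Riga already connected.
Oslo-Tokyo (7): skip — Oslo and Tokyo already connected.
Delhi-Hanoi (9): skip — Delhi and Hanoi already connected.
Cairo-Quito (13): skip — Quito and Cairo already connected.
Hanoi-Oslo (13): skip — Oslo and Hanoi already connected.
Delhi-Riga (14): skip — Delhi and Riga already connected.
Lima-Tokyo (14): add — endpoints in different components.
Edges rejected before the tree was complete: 6.

6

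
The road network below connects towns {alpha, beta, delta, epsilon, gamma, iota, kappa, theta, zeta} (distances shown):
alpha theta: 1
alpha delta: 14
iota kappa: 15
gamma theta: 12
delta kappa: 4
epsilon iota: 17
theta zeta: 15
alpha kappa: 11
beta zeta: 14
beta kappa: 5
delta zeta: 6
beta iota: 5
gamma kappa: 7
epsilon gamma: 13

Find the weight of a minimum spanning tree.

52

Kruskal's algorithm — process edges by increasing weight (ties by edge label):
alpha theta (1): add — endpoints in different components.
delta kappa (4): add — endpoints in different components.
beta iota (5): add — endpoints in different components.
beta kappa (5): add — endpoints in different components.
delta zeta (6): add — endpoints in different components.
gamma kappa (7): add — endpoints in different components.
alpha kappa (11): add — endpoints in different components.
gamma theta (12): skip — gamma and theta already connected.
epsilon gamma (13): add — endpoints in different components.
MST edges: alpha theta, delta kappa, beta iota, beta kappa, delta zeta, gamma kappa, alpha kappa, epsilon gamma; total weight 1+4+5+5+6+7+11+13 = 52.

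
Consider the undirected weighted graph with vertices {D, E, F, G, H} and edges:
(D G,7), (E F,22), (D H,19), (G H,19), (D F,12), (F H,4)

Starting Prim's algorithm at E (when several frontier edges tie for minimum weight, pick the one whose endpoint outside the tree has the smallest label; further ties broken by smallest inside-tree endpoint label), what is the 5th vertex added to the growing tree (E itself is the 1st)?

G

Prim, starting at E.
Step 1: cheapest edge leaving the tree is E F (22); add F.
Step 2: cheapest edge leaving the tree is F H (4); add H.
Step 3: cheapest edge leaving the tree is D F (12); add D.
Step 4: cheapest edge leaving the tree is D G (7); add G.
Vertex order: E, F, H, D, G. The 5th vertex is G.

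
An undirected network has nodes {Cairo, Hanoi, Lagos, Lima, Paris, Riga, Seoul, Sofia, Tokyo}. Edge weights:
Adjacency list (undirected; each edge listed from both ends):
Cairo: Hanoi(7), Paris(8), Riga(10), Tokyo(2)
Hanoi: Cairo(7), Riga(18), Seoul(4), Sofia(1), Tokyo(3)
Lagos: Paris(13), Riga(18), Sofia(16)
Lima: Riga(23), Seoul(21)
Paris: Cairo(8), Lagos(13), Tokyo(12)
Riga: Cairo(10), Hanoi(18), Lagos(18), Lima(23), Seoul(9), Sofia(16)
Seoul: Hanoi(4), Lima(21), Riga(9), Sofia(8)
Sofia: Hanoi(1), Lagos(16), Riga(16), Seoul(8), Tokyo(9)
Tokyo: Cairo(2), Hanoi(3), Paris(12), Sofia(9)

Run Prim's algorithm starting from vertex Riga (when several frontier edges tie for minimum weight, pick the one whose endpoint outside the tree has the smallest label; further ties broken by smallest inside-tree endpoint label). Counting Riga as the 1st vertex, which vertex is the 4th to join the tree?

Prim, starting at Riga.
Step 1: cheapest edge leaving the tree is Riga–Seoul (9); add Seoul.
Step 2: cheapest edge leaving the tree is Hanoi–Seoul (4); add Hanoi.
Step 3: cheapest edge leaving the tree is Hanoi–Sofia (1); add Sofia.
Step 4: cheapest edge leaving the tree is Hanoi–Tokyo (3); add Tokyo.
Step 5: cheapest edge leaving the tree is Cairo–Tokyo (2); add Cairo.
Step 6: cheapest edge leaving the tree is Cairo–Paris (8); add Paris.
Step 7: cheapest edge leaving the tree is Lagos–Paris (13); add Lagos.
Step 8: cheapest edge leaving the tree is Lima–Seoul (21); add Lima.
Vertex order: Riga, Seoul, Hanoi, Sofia, Tokyo, Cairo, Paris, Lagos, Lima. The 4th vertex is Sofia.

Sofia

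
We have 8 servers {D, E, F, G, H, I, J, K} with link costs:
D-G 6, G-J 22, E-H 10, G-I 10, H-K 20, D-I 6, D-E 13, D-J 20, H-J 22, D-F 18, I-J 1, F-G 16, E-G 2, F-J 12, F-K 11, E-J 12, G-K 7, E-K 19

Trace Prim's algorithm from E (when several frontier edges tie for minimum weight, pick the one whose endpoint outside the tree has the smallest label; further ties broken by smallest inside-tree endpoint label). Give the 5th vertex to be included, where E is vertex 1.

J

Prim, starting at E.
Step 1: cheapest edge leaving the tree is E-G (2); add G.
Step 2: cheapest edge leaving the tree is D-G (6); add D.
Step 3: cheapest edge leaving the tree is D-I (6); add I.
Step 4: cheapest edge leaving the tree is I-J (1); add J.
Step 5: cheapest edge leaving the tree is G-K (7); add K.
Step 6: cheapest edge leaving the tree is E-H (10); add H.
Step 7: cheapest edge leaving the tree is F-K (11); add F.
Vertex order: E, G, D, I, J, K, H, F. The 5th vertex is J.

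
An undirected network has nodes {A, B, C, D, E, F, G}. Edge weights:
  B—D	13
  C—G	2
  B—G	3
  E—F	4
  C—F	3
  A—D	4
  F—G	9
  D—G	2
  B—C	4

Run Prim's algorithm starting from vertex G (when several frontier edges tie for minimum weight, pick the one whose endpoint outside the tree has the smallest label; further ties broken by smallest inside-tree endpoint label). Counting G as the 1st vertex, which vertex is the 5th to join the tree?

Grow the tree from G using Prim:
Step 1: frontier [C—G 2, D—G 2, B—G 3, F—G 9] → take C—G (2); add C.
Step 2: frontier [C—F 3, B—C 4, D—G 2, B—G 3, F—G 9] → take D—G (2); add D.
Step 3: frontier [C—F 3, B—C 4, A—D 4, B—D 13, B—G 3, F—G 9] → take B—G (3); add B.
Step 4: frontier [C—F 3, A—D 4, F—G 9] → take C—F (3); add F.
Step 5: frontier [A—D 4, E—F 4] → take A—D (4); add A.
Step 6: frontier [E—F 4] → take E—F (4); add E.
Vertex order: G, C, D, B, F, A, E. The 5th vertex is F.

F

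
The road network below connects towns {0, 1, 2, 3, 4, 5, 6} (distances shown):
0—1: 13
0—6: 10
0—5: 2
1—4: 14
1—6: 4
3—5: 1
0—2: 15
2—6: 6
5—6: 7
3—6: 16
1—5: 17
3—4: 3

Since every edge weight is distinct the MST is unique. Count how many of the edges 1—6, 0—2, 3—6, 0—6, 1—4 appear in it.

1

Kruskal: consider edges lightest-first.
3—5 (1): add. Components now {0} {1} {2} {3,5} {4} {6}
0—5 (2): add. Components now {0,3,5} {1} {2} {4} {6}
3—4 (3): add. Components now {0,3,4,5} {1} {2} {6}
1—6 (4): add. Components now {0,3,4,5} {1,6} {2}
2—6 (6): add. Components now {0,3,4,5} {1,2,6}
5—6 (7): add. Components now {0,1,2,3,4,5,6}
MST edge set: {3—5, 0—5, 3—4, 1—6, 2—6, 5—6}.
Of the listed edges, {1—6} are in the MST → 1.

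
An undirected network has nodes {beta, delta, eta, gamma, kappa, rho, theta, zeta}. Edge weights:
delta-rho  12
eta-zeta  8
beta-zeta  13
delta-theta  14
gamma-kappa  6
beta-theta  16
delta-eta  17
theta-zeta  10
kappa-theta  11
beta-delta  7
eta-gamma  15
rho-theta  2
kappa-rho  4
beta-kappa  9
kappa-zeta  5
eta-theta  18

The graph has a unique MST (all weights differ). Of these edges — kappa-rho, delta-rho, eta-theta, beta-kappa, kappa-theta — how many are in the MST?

2

Kruskal: consider edges lightest-first.
rho-theta (2): add — endpoints in different components.
kappa-rho (4): add — endpoints in different components.
kappa-zeta (5): add — endpoints in different components.
gamma-kappa (6): add — endpoints in different components.
beta-delta (7): add — endpoints in different components.
eta-zeta (8): add — endpoints in different components.
beta-kappa (9): add — endpoints in different components.
MST edge set: {rho-theta, kappa-rho, kappa-zeta, gamma-kappa, beta-delta, eta-zeta, beta-kappa}.
Of the listed edges, {kappa-rho, beta-kappa} are in the MST → 2.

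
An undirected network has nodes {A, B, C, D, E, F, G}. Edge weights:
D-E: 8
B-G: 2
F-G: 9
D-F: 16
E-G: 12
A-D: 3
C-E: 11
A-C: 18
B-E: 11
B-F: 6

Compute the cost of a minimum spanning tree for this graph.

Sort edges by weight, then run Kruskal:
B-G (2): add. Components now {A} {B,G} {C} {D} {E} {F}
A-D (3): add. Components now {A,D} {B,G} {C} {E} {F}
B-F (6): add. Components now {A,D} {B,F,G} {C} {E}
D-E (8): add. Components now {A,D,E} {B,F,G} {C}
F-G (9): skip — F and G already connected.
B-E (11): add. Components now {A,B,D,E,F,G} {C}
C-E (11): add. Components now {A,B,C,D,E,F,G}
MST edges: B-G, A-D, B-F, D-E, B-E, C-E; total weight 2+3+6+8+11+11 = 41.

41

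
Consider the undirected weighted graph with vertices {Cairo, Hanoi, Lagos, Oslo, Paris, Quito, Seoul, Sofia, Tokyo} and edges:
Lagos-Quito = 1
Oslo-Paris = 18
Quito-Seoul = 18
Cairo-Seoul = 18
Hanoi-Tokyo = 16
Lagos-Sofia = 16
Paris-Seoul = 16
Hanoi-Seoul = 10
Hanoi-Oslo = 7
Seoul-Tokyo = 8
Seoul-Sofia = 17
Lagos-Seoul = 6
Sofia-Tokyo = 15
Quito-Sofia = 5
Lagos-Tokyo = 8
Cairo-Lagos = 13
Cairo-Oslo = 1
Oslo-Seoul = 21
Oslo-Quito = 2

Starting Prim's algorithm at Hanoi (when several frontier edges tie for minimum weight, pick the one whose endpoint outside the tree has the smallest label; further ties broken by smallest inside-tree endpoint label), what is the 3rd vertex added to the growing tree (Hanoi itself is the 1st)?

Cairo

Prim's algorithm from Hanoi:
Step 1: cheapest edge leaving the tree is Hanoi-Oslo (7); add Oslo.
Step 2: cheapest edge leaving the tree is Cairo-Oslo (1); add Cairo.
Step 3: cheapest edge leaving the tree is Oslo-Quito (2); add Quito.
Step 4: cheapest edge leaving the tree is Lagos-Quito (1); add Lagos.
Step 5: cheapest edge leaving the tree is Quito-Sofia (5); add Sofia.
Step 6: cheapest edge leaving the tree is Lagos-Seoul (6); add Seoul.
Step 7: cheapest edge leaving the tree is Lagos-Tokyo (8); add Tokyo.
Step 8: cheapest edge leaving the tree is Paris-Seoul (16); add Paris.
Vertex order: Hanoi, Oslo, Cairo, Quito, Lagos, Sofia, Seoul, Tokyo, Paris. The 3rd vertex is Cairo.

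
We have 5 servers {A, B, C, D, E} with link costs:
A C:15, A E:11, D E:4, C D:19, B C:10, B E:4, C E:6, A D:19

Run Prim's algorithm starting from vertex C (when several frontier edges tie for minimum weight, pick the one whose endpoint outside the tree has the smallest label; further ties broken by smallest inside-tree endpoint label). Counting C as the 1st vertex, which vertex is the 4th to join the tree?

Prim's algorithm from C:
Step 1: cheapest edge leaving the tree is C E (6); add E.
Step 2: cheapest edge leaving the tree is B E (4); add B.
Step 3: cheapest edge leaving the tree is D E (4); add D.
Step 4: cheapest edge leaving the tree is A E (11); add A.
Vertex order: C, E, B, D, A. The 4th vertex is D.

D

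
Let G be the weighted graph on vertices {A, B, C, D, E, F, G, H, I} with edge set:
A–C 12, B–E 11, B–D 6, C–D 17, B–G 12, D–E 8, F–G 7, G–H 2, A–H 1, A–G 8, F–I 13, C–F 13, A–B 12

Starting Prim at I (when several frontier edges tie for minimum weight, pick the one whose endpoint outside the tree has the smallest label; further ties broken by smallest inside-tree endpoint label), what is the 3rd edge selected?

Grow the tree from I using Prim:
Step 1: cheapest edge leaving the tree is F–I (13); add F.
Step 2: cheapest edge leaving the tree is F–G (7); add G.
Step 3: cheapest edge leaving the tree is G–H (2); add H.
Step 4: cheapest edge leaving the tree is A–H (1); add A.
Step 5: cheapest edge leaving the tree is A–B (12); add B.
Step 6: cheapest edge leaving the tree is B–D (6); add D.
Step 7: cheapest edge leaving the tree is D–E (8); add E.
Step 8: cheapest edge leaving the tree is A–C (12); add C.
The 3rd edge added is G–H.

G-H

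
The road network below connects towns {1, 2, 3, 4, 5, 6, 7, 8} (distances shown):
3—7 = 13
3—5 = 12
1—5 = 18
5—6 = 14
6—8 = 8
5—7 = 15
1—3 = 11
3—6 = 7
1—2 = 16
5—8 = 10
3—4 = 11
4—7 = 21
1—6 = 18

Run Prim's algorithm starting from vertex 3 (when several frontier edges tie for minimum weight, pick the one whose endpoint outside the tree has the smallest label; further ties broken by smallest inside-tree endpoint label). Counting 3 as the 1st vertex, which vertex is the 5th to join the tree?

1

Prim, starting at 3.
Step 1: cheapest edge leaving the tree is 3—6 (7); add 6.
Step 2: cheapest edge leaving the tree is 6—8 (8); add 8.
Step 3: cheapest edge leaving the tree is 5—8 (10); add 5.
Step 4: cheapest edge leaving the tree is 1—3 (11); add 1.
Step 5: cheapest edge leaving the tree is 3—4 (11); add 4.
Step 6: cheapest edge leaving the tree is 3—7 (13); add 7.
Step 7: cheapest edge leaving the tree is 1—2 (16); add 2.
Vertex order: 3, 6, 8, 5, 1, 4, 7, 2. The 5th vertex is 1.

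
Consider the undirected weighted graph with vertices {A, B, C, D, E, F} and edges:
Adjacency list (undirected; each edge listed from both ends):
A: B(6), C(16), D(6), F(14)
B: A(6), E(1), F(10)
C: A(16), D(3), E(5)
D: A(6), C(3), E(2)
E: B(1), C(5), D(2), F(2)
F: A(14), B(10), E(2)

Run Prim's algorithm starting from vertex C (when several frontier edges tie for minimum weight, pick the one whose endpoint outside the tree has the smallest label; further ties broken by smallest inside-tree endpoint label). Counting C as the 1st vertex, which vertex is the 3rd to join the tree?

E

Prim's algorithm from C:
Step 1: cheapest edge leaving the tree is C-D (3); add D.
Step 2: cheapest edge leaving the tree is D-E (2); add E.
Step 3: cheapest edge leaving the tree is B-E (1); add B.
Step 4: cheapest edge leaving the tree is E-F (2); add F.
Step 5: cheapest edge leaving the tree is A-B (6); add A.
Vertex order: C, D, E, B, F, A. The 3rd vertex is E.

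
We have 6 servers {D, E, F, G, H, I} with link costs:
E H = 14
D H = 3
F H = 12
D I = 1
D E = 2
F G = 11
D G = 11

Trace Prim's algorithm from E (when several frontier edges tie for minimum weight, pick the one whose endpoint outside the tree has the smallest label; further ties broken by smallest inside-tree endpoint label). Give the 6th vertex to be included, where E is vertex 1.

Prim, starting at E.
Step 1: cheapest edge leaving the tree is D E (2); add D.
Step 2: cheapest edge leaving the tree is D I (1); add I.
Step 3: cheapest edge leaving the tree is D H (3); add H.
Step 4: cheapest edge leaving the tree is D G (11); add G.
Step 5: cheapest edge leaving the tree is F G (11); add F.
Vertex order: E, D, I, H, G, F. The 6th vertex is F.

F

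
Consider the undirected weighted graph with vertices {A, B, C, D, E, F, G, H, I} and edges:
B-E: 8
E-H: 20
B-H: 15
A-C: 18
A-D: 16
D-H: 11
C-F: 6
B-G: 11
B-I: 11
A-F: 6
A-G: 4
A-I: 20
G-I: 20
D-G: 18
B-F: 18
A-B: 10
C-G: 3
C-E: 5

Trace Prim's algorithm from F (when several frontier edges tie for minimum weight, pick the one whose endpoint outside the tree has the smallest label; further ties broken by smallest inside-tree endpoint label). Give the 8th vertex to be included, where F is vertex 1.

H

Prim, starting at F.
Step 1: cheapest edge leaving the tree is A-F (6); add A.
Step 2: cheapest edge leaving the tree is A-G (4); add G.
Step 3: cheapest edge leaving the tree is C-G (3); add C.
Step 4: cheapest edge leaving the tree is C-E (5); add E.
Step 5: cheapest edge leaving the tree is B-E (8); add B.
Step 6: cheapest edge leaving the tree is B-I (11); add I.
Step 7: cheapest edge leaving the tree is B-H (15); add H.
Step 8: cheapest edge leaving the tree is D-H (11); add D.
Vertex order: F, A, G, C, E, B, I, H, D. The 8th vertex is H.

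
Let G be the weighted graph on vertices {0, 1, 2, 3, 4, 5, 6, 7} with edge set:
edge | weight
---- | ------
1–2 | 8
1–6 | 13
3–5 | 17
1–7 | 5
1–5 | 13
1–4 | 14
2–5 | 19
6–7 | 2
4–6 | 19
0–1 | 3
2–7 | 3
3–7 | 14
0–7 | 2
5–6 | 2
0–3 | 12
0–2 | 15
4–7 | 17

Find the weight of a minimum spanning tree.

Grow the tree from 0 using Prim:
Step 1: cheapest edge leaving the tree is 0–7 (2); add 7.
Step 2: cheapest edge leaving the tree is 6–7 (2); add 6.
Step 3: cheapest edge leaving the tree is 5–6 (2); add 5.
Step 4: cheapest edge leaving the tree is 0–1 (3); add 1.
Step 5: cheapest edge leaving the tree is 2–7 (3); add 2.
Step 6: cheapest edge leaving the tree is 0–3 (12); add 3.
Step 7: cheapest edge leaving the tree is 1–4 (14); add 4.
MST edges: 0–7, 6–7, 5–6, 0–1, 2–7, 0–3, 1–4; total weight 2+2+2+3+3+12+14 = 38.

38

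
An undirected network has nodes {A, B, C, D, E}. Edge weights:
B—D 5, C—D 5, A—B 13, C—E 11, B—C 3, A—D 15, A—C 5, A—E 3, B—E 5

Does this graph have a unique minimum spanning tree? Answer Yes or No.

Kruskal's algorithm — process edges by increasing weight (ties by edge label):
A—E (3): add. Components now {A,E} {B} {C} {D}
B—C (3): add. Components now {A,E} {B,C} {D}
A—C (5): add. Components now {A,B,C,E} {D}
B—D (5): add. Components now {A,B,C,D,E}
Non-tree edge C—D has weight 5, equal to the heaviest edge on its tree cycle — swapping gives another MST of the same weight. Not unique.

No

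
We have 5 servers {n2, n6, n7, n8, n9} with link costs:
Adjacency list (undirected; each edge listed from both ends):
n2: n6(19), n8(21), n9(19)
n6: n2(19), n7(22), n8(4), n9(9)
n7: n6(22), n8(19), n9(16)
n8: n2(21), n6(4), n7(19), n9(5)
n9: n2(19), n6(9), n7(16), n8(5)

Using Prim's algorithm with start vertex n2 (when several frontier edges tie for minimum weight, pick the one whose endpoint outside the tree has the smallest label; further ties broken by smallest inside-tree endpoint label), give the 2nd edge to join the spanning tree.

n6-n8

Prim, starting at n2.
Step 1: cheapest edge leaving the tree is n2–n6 (19); add n6.
Step 2: cheapest edge leaving the tree is n6–n8 (4); add n8.
Step 3: cheapest edge leaving the tree is n8–n9 (5); add n9.
Step 4: cheapest edge leaving the tree is n7–n9 (16); add n7.
The 2nd edge added is n6–n8.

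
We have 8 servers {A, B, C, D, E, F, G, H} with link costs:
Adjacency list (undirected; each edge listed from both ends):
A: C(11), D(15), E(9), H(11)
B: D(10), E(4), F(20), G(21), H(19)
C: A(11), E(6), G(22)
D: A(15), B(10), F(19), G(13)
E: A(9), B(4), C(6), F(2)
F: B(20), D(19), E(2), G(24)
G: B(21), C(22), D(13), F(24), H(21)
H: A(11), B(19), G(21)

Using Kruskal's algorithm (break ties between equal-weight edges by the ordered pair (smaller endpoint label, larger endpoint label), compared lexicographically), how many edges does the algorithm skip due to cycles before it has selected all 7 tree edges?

Kruskal: consider edges lightest-first.
E F (2): add — endpoints in different components.
B E (4): add — endpoints in different components.
C E (6): add — endpoints in different components.
A E (9): add — endpoints in different components.
B D (10): add — endpoints in different components.
A C (11): skip — A and C already connected.
A H (11): add — endpoints in different components.
D G (13): add — endpoints in different components.
Edges rejected before the tree was complete: 1.

1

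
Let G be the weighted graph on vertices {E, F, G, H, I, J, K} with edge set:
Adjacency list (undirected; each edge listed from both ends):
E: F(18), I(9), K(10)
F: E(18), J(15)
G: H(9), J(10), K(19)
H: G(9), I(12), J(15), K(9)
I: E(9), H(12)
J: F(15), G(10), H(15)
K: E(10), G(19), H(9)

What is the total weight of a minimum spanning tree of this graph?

62

Prim, starting at J.
Step 1: frontier [G–J 10, F–J 15, H–J 15] → take G–J (10); add G.
Step 2: frontier [G–H 9, G–K 19, F–J 15, H–J 15] → take G–H (9); add H.
Step 3: frontier [G–K 19, H–K 9, H–I 12, F–J 15] → take H–K (9); add K.
Step 4: frontier [H–I 12, F–J 15, E–K 10] → take E–K (10); add E.
Step 5: frontier [E–I 9, E–F 18, H–I 12, F–J 15] → take E–I (9); add I.
Step 6: frontier [E–F 18, F–J 15] → take F–J (15); add F.
MST edges: G–J, G–H, H–K, E–K, E–I, F–J; total weight 10+9+9+10+9+15 = 62.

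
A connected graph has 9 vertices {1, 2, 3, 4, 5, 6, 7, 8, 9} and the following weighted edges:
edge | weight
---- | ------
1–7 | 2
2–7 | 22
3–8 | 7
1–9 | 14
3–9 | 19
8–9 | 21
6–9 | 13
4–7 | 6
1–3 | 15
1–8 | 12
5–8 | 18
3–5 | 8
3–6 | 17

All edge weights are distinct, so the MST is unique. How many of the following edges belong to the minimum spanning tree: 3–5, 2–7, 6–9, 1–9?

4

Sort edges by weight, then run Kruskal:
1–7 (2): add — endpoints in different components.
4–7 (6): add — endpoints in different components.
3–8 (7): add — endpoints in different components.
3–5 (8): add — endpoints in different components.
1–8 (12): add — endpoints in different components.
6–9 (13): add — endpoints in different components.
1–9 (14): add — endpoints in different components.
1–3 (15): skip — 1 and 3 already connected.
3–6 (17): skip — 3 and 6 already connected.
5–8 (18): skip — 5 and 8 already connected.
3–9 (19): skip — 3 and 9 already connected.
8–9 (21): skip — 8 and 9 already connected.
2–7 (22): add — endpoints in different components.
MST edge set: {1–7, 4–7, 3–8, 3–5, 1–8, 6–9, 1–9, 2–7}.
Of the listed edges, {3–5, 2–7, 6–9, 1–9} are in the MST → 4.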